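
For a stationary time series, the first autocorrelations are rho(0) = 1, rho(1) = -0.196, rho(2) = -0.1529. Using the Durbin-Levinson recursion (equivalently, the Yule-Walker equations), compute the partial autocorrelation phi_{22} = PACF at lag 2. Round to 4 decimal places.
\phi_{22} = -0.1990

The PACF at lag k is phi_{kk}, the last component of the solution
to the Yule-Walker system G_k phi = r_k where
  (G_k)_{ij} = rho(|i - j|), (r_k)_i = rho(i), i,j = 1..k.
Equivalently, Durbin-Levinson gives phi_{kk} iteratively:
  phi_{11} = rho(1)
  phi_{kk} = [rho(k) - sum_{j=1..k-1} phi_{k-1,j} rho(k-j)]
            / [1 - sum_{j=1..k-1} phi_{k-1,j} rho(j)],
  phi_{k,j} = phi_{k-1,j} - phi_{kk} phi_{k-1,k-j},  j = 1..k-1.
Step k = 1:
  phi_11 = rho(1) = -0.196.
Step k = 2:
  phi_22 = [rho(2) - phi_11 rho(1)] / [1 - phi_11 rho(1)] = [-0.1529 - (-0.196)(-0.196)] / [1 - (-0.196)(-0.196)]
         = -0.191316 / 0.961584 = -0.199.
Therefore phi_{22} = -0.1990.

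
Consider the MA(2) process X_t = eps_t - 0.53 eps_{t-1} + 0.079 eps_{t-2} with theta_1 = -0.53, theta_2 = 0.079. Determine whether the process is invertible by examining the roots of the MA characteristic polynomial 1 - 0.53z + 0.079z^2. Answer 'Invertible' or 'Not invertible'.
\text{Invertible}

The MA(q) characteristic polynomial is P(z) = 1 - 0.53z + 0.079z^2.
Invertibility requires all roots to lie outside the unit circle, i.e. |z| > 1 for every root.
Set 1 + (-0.53) z + (0.079) z^2 = 0, i.e. a z^2 + b z + c = 0 with a = 0.079, b = -0.53, c = 1.
Discriminant D = b^2 - 4ac = (-0.53)^2 - 4*(0.079)*1 = 0.2809 - (0.316) = -0.0351.
D < 0, so the roots are the complex-conjugate pair z = (-b +/- i sqrt(-D)) / (2a) = 3.3544 +/- 1.1858i.
For a conjugate pair |z|^2 = z * conj(z) = (product of roots) = c/a = 1/(0.079) = 12.658228, so |z| = sqrt(12.658228) = 3.5578 for both roots.
Moduli of all roots: 3.5578, 3.5578.
All moduli strictly greater than 1? Yes.
Verdict: Invertible.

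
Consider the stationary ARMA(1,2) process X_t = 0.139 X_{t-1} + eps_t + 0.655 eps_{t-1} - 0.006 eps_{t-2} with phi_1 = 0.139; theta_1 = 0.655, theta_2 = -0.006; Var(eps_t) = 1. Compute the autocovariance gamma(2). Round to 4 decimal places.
\gamma(2) = 0.1161

Multiply the model equation by X_{t-k} and take expectations. With theta_0 = psi_0 = 1 and psi_j the MA(infinity) weights, this gives
  gamma(k) - sum_i phi_i gamma(k-i) = c_k,
  c_k = sigma^2 * sum_{j=k..q} theta_j psi_{j-k}   (c_k = 0 for k > q),
using gamma(-m) = gamma(m).
psi-weights needed (psi_j = theta_j + sum_i phi_i psi_{j-i}):
  psi_1 = theta_1 + phi_1 = 0.655 + (0.139) = 0.794
  psi_2 = theta_2 + phi_1 psi_1 = -0.006 + (0.139)(0.794) = 0.104366
Right-hand sides:
  c_0 = sigma^2 (1 + theta_1 psi_1 + theta_2 psi_2) = 1 * (1 + (0.655)(0.794) + (-0.006)(0.104366)) = 1 * 1.519444 = 1.519444
  c_1 = sigma^2 (theta_1 + theta_2 psi_1) = 1 * (0.655 + (-0.006)(0.794)) = 0.650236
  c_2 = sigma^2 theta_2 = 1 * (-0.006) = -0.006
Equations for k = 0 and k = 1 (AR order 1):
  gamma(0) = phi_1 gamma(1) + c_0
  gamma(1) = phi_1 gamma(0) + c_1
Substituting the second into the first: gamma(0) (1 - phi_1^2) = c_0 + phi_1 c_1, so
  gamma(0) = (c_0 + phi_1 c_1) / (1 - phi_1^2) = (1.519444 + (0.139)(0.650236)) / (1 - (0.139)^2) = 1.609827 / 0.980679 = 1.641543.
  gamma(1) = phi_1 gamma(0) + c_1 = (0.139)(1.641543) + (0.650236) = 0.87841.
For k = 2: gamma(2) = phi_1 gamma(1) + c_2
  = (0.139)(0.87841) + (-0.006) = 0.116099.
Therefore gamma(2) = 0.1161 (to 4 decimal places).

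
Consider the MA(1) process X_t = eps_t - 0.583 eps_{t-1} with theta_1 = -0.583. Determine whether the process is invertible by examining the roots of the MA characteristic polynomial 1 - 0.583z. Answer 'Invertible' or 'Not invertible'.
\text{Invertible}

The MA(q) characteristic polynomial is P(z) = 1 - 0.583z.
Invertibility requires all roots to lie outside the unit circle, i.e. |z| > 1 for every root.
This is linear in z: 1 + (-0.583) z = 0  =>  z = -1/(-0.583) = 1.715266,  |z| = 1.715266.
Moduli of all roots: 1.7153.
All moduli strictly greater than 1? Yes.
Verdict: Invertible.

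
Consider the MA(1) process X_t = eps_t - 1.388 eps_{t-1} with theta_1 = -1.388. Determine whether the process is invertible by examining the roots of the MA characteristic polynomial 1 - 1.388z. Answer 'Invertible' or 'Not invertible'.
\text{Not invertible}

The MA(q) characteristic polynomial is P(z) = 1 - 1.388z.
Invertibility requires all roots to lie outside the unit circle, i.e. |z| > 1 for every root.
This is linear in z: 1 + (-1.388) z = 0  =>  z = -1/(-1.388) = 0.720461,  |z| = 0.720461.
Moduli of all roots: 0.7205.
All moduli strictly greater than 1? No.
Verdict: Not invertible.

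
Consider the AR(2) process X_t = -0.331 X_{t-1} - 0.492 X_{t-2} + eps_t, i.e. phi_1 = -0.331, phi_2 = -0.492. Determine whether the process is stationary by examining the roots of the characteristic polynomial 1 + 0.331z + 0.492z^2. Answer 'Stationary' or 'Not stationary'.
\text{Stationary}

The AR(p) characteristic polynomial is P(z) = 1 + 0.331z + 0.492z^2.
Stationarity requires all roots to lie outside the unit circle, i.e. |z| > 1 for every root.
Set 1 + (0.331) z + (0.492) z^2 = 0, i.e. a z^2 + b z + c = 0 with a = 0.492, b = 0.331, c = 1.
Discriminant D = b^2 - 4ac = (0.331)^2 - 4*(0.492)*1 = 0.109561 - (1.968) = -1.858439.
D < 0, so the roots are the complex-conjugate pair z = (-b +/- i sqrt(-D)) / (2a) = -0.3364 +/- 1.3854i.
For a conjugate pair |z|^2 = z * conj(z) = (product of roots) = c/a = 1/(0.492) = 2.03252, so |z| = sqrt(2.03252) = 1.4257 for both roots.
Moduli of all roots: 1.4257, 1.4257.
All moduli strictly greater than 1? Yes.
Verdict: Stationary.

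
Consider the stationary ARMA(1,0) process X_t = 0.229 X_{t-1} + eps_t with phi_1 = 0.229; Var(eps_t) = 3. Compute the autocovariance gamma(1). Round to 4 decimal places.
\gamma(1) = 0.7250

Multiply the model equation by X_{t-k} and take expectations. With theta_0 = psi_0 = 1 and psi_j the MA(infinity) weights, this gives
  gamma(k) - sum_i phi_i gamma(k-i) = c_k,
  c_k = sigma^2 * sum_{j=k..q} theta_j psi_{j-k}   (c_k = 0 for k > q),
using gamma(-m) = gamma(m).
Pure AR (q = 0): c_0 = sigma^2 = 3, c_k = 0 for k >= 1.
Equations for k = 0 and k = 1 (AR order 1):
  gamma(0) = phi_1 gamma(1) + c_0
  gamma(1) = phi_1 gamma(0) + c_1
Substituting the second into the first: gamma(0) (1 - phi_1^2) = c_0 + phi_1 c_1, so
  gamma(0) = c_0 / (1 - phi_1^2) = 3 / (1 - (0.229)^2) = 3 / 0.947559 = 3.16603.
  gamma(1) = phi_1 gamma(0) = (0.229)(3.16603) = 0.725021.
Therefore gamma(1) = 0.7250 (to 4 decimal places).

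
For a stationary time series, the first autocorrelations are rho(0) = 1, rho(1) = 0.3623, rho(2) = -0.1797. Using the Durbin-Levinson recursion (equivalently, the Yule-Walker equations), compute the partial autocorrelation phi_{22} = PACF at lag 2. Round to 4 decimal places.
\phi_{22} = -0.3579

The PACF at lag k is phi_{kk}, the last component of the solution
to the Yule-Walker system G_k phi = r_k where
  (G_k)_{ij} = rho(|i - j|), (r_k)_i = rho(i), i,j = 1..k.
Equivalently, Durbin-Levinson gives phi_{kk} iteratively:
  phi_{11} = rho(1)
  phi_{kk} = [rho(k) - sum_{j=1..k-1} phi_{k-1,j} rho(k-j)]
            / [1 - sum_{j=1..k-1} phi_{k-1,j} rho(j)],
  phi_{k,j} = phi_{k-1,j} - phi_{kk} phi_{k-1,k-j},  j = 1..k-1.
Step k = 1:
  phi_11 = rho(1) = 0.3623.
Step k = 2:
  phi_22 = [rho(2) - phi_11 rho(1)] / [1 - phi_11 rho(1)] = [-0.1797 - (0.3623)(0.3623)] / [1 - (0.3623)(0.3623)]
         = -0.31096129 / 0.86873871 = -0.3579.
Therefore phi_{22} = -0.3579.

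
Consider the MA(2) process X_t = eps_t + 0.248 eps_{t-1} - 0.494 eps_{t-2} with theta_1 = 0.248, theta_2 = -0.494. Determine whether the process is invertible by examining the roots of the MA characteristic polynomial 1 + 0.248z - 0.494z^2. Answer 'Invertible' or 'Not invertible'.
\text{Invertible}

The MA(q) characteristic polynomial is P(z) = 1 + 0.248z - 0.494z^2.
Invertibility requires all roots to lie outside the unit circle, i.e. |z| > 1 for every root.
Set 1 + (0.248) z + (-0.494) z^2 = 0, i.e. a z^2 + b z + c = 0 with a = -0.494, b = 0.248, c = 1.
Discriminant D = b^2 - 4ac = (0.248)^2 - 4*(-0.494)*1 = 0.061504 - (-1.976) = 2.037504.
D >= 0, so the roots are real: z = (-b +/- sqrt(D)) / (2a) = (-0.248 +/- 1.427412) / (-0.988).
  z_1 = (-0.248 + 1.427412) / (-0.988) = -1.1937,   |z_1| = 1.1937.
  z_2 = (-0.248 - 1.427412) / (-0.988) = 1.6958,   |z_2| = 1.6958.
Moduli of all roots: 1.1937, 1.6958.
All moduli strictly greater than 1? Yes.
Verdict: Invertible.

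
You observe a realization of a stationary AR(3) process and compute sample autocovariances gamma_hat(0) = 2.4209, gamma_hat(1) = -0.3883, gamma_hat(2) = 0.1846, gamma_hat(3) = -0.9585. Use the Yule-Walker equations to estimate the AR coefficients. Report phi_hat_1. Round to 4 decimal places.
\hat\phi_{1} = -0.1320

The Yule-Walker equations for an AR(p) process read, in matrix form,
  Gamma_p phi = r_p,   with   (Gamma_p)_{ij} = gamma(|i - j|),
                       (r_p)_i = gamma(i),   i,j = 1..p.
Substitute the sample gammas (Toeplitz matrix and right-hand side of size 3):
  Gamma_p = [[2.4209, -0.3883, 0.1846], [-0.3883, 2.4209, -0.3883], [0.1846, -0.3883, 2.4209]]
  r_p     = [-0.3883, 0.1846, -0.9585]
Written out (R1..R3):
  (R1) 2.4209 phi_1 - 0.3883 phi_2 + 0.1846 phi_3 = -0.3883
  (R2) -0.3883 phi_1 + 2.4209 phi_2 - 0.3883 phi_3 = 0.1846
  (R3) 0.1846 phi_1 - 0.3883 phi_2 + 2.4209 phi_3 = -0.9585
Gaussian elimination:
  R2 <- R2 - (-0.3883/2.4209) R1 = R2 - (-0.160395) R1:  2.358619 phi_2 - 0.358691 phi_3 = 0.122319
  R3 <- R3 - (0.1846/2.4209) R1 = R3 - (0.076253) R1:  -0.358691 phi_2 + 2.406824 phi_3 = -0.928891
  R3 <- R3 - (-0.358691/2.358619) R2 = R3 - (-0.152077) R2:  2.352275 phi_3 = -0.910289
Back-substitution:
  phi_hat_3 = -0.910289 / 2.352275 = -0.386982
  phi_hat_2 = (0.122319 - (-0.358691)(-0.386982)) / 2.358619 = -0.006991
  phi_hat_1 = (-0.3883 - (-0.3883)(-0.006991) - (0.1846)(-0.386982)) / 2.4209 = -0.132008
So phi_hat = [-0.1320, -0.0070, -0.3870].
Therefore phi_hat_1 = -0.1320.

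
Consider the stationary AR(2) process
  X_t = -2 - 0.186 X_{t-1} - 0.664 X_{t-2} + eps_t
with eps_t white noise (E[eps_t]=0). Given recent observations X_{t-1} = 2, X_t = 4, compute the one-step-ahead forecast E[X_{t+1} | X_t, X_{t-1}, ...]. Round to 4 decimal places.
E[X_{t+1} \mid \mathcal F_t] = -4.0720

For an AR(p) model X_t = c + sum_i phi_i X_{t-i} + eps_t, the
one-step-ahead conditional mean is
  E[X_{t+1} | X_t, ...] = c + sum_i phi_i X_{t+1-i}.
Substitute known values:
  E[X_{t+1} | ...] = -2 + (-0.186) * (4) + (-0.664) * (2)
                   = -4.0720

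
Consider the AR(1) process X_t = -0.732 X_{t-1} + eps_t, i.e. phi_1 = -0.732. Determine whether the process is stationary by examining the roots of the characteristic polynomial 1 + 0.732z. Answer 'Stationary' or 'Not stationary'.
\text{Stationary}

The AR(p) characteristic polynomial is P(z) = 1 + 0.732z.
Stationarity requires all roots to lie outside the unit circle, i.e. |z| > 1 for every root.
This is linear in z: 1 + (0.732) z = 0  =>  z = -1/(0.732) = -1.36612,  |z| = 1.36612.
Moduli of all roots: 1.3661.
All moduli strictly greater than 1? Yes.
Verdict: Stationary.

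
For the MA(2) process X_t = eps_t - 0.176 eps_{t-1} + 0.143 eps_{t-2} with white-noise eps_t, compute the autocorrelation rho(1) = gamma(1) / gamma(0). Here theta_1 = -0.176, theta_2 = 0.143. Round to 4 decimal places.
\rho(1) = -0.1913

For an MA(q) process with theta_0 = 1, the autocovariance is
  gamma(k) = sigma^2 * sum_{i=0..q-k} theta_i * theta_{i+k},
and rho(k) = gamma(k) / gamma(0). Sigma^2 cancels.
  numerator   = (1)*(-0.176) + (-0.176)*(0.143) = -0.201168.
  denominator = (1)^2 + (-0.176)^2 + (0.143)^2 = 1.051425.
  rho(1) = -0.201168 / 1.051425 = -0.1913.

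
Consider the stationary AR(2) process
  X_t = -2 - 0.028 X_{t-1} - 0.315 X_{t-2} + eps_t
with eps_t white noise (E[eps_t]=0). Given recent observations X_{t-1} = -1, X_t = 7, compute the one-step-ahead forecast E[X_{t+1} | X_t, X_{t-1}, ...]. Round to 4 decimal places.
E[X_{t+1} \mid \mathcal F_t] = -1.8810

For an AR(p) model X_t = c + sum_i phi_i X_{t-i} + eps_t, the
one-step-ahead conditional mean is
  E[X_{t+1} | X_t, ...] = c + sum_i phi_i X_{t+1-i}.
Substitute known values:
  E[X_{t+1} | ...] = -2 + (-0.028) * (7) + (-0.315) * (-1)
                   = -1.8810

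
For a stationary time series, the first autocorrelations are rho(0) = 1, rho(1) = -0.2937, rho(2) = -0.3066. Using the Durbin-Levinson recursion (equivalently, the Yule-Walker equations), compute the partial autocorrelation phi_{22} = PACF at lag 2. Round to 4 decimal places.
\phi_{22} = -0.4299

The PACF at lag k is phi_{kk}, the last component of the solution
to the Yule-Walker system G_k phi = r_k where
  (G_k)_{ij} = rho(|i - j|), (r_k)_i = rho(i), i,j = 1..k.
Equivalently, Durbin-Levinson gives phi_{kk} iteratively:
  phi_{11} = rho(1)
  phi_{kk} = [rho(k) - sum_{j=1..k-1} phi_{k-1,j} rho(k-j)]
            / [1 - sum_{j=1..k-1} phi_{k-1,j} rho(j)],
  phi_{k,j} = phi_{k-1,j} - phi_{kk} phi_{k-1,k-j},  j = 1..k-1.
Step k = 1:
  phi_11 = rho(1) = -0.2937.
Step k = 2:
  phi_22 = [rho(2) - phi_11 rho(1)] / [1 - phi_11 rho(1)] = [-0.3066 - (-0.2937)(-0.2937)] / [1 - (-0.2937)(-0.2937)]
         = -0.39285969 / 0.91374031 = -0.4299.
Therefore phi_{22} = -0.4299.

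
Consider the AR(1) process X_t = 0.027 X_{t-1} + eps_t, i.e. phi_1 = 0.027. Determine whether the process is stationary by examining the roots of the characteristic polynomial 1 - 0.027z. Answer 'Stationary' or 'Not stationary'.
\text{Stationary}

The AR(p) characteristic polynomial is P(z) = 1 - 0.027z.
Stationarity requires all roots to lie outside the unit circle, i.e. |z| > 1 for every root.
This is linear in z: 1 + (-0.027) z = 0  =>  z = -1/(-0.027) = 37.037037,  |z| = 37.037037.
Moduli of all roots: 37.0370.
All moduli strictly greater than 1? Yes.
Verdict: Stationary.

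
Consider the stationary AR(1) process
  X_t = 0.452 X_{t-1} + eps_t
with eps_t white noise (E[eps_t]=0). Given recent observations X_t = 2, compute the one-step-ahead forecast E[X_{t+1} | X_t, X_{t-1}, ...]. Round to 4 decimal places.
E[X_{t+1} \mid \mathcal F_t] = 0.9040

For an AR(p) model X_t = c + sum_i phi_i X_{t-i} + eps_t, the
one-step-ahead conditional mean is
  E[X_{t+1} | X_t, ...] = c + sum_i phi_i X_{t+1-i}.
Substitute known values:
  E[X_{t+1} | ...] = (0.452) * (2)
                   = 0.9040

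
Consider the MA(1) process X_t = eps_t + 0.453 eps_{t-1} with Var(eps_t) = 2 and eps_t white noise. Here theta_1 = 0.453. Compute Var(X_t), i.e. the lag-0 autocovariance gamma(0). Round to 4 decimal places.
\gamma(0) = 2.4104

For an MA(q) process X_t = eps_t + sum_i theta_i eps_{t-i} with
Var(eps_t) = sigma^2, the variance is
  gamma(0) = sigma^2 * (1 + sum_i theta_i^2).
  sum_i theta_i^2 = (0.453)^2 = 0.205209.
  gamma(0) = 2 * (1 + 0.205209) = 2 * 1.205209 = 2.410418, which rounds to 2.4104.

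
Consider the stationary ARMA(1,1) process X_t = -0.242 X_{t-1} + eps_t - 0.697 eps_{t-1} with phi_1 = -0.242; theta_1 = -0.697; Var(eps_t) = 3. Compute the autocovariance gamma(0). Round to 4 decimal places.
\gamma(0) = 5.8097

Multiply the model equation by X_{t-k} and take expectations. With theta_0 = psi_0 = 1 and psi_j the MA(infinity) weights, this gives
  gamma(k) - sum_i phi_i gamma(k-i) = c_k,
  c_k = sigma^2 * sum_{j=k..q} theta_j psi_{j-k}   (c_k = 0 for k > q),
using gamma(-m) = gamma(m).
psi-weights needed (psi_j = theta_j + sum_i phi_i psi_{j-i}):
  psi_1 = theta_1 + phi_1 = -0.697 + (-0.242) = -0.939
Right-hand sides:
  c_0 = sigma^2 (1 + theta_1 psi_1) = 3 * (1 + (-0.697)(-0.939)) = 3 * 1.654483 = 4.963449
  c_1 = sigma^2 theta_1 = 3 * (-0.697) = -2.091
  c_2 = 0
Equations for k = 0 and k = 1 (AR order 1):
  gamma(0) = phi_1 gamma(1) + c_0
  gamma(1) = phi_1 gamma(0) + c_1
Substituting the second into the first: gamma(0) (1 - phi_1^2) = c_0 + phi_1 c_1, so
  gamma(0) = (c_0 + phi_1 c_1) / (1 - phi_1^2) = (4.963449 + (-0.242)(-2.091)) / (1 - (-0.242)^2) = 5.469471 / 0.941436 = 5.809711.
Therefore gamma(0) = 5.8097 (to 4 decimal places).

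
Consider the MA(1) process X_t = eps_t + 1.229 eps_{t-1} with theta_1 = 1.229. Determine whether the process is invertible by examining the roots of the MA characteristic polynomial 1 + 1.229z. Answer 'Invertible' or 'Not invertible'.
\text{Not invertible}

The MA(q) characteristic polynomial is P(z) = 1 + 1.229z.
Invertibility requires all roots to lie outside the unit circle, i.e. |z| > 1 for every root.
This is linear in z: 1 + (1.229) z = 0  =>  z = -1/(1.229) = -0.81367,  |z| = 0.81367.
Moduli of all roots: 0.8137.
All moduli strictly greater than 1? No.
Verdict: Not invertible.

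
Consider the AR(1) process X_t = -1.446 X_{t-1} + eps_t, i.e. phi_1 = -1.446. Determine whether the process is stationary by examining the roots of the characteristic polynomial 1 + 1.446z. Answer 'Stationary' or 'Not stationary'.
\text{Not stationary}

The AR(p) characteristic polynomial is P(z) = 1 + 1.446z.
Stationarity requires all roots to lie outside the unit circle, i.e. |z| > 1 for every root.
This is linear in z: 1 + (1.446) z = 0  =>  z = -1/(1.446) = -0.691563,  |z| = 0.691563.
Moduli of all roots: 0.6916.
All moduli strictly greater than 1? No.
Verdict: Not stationary.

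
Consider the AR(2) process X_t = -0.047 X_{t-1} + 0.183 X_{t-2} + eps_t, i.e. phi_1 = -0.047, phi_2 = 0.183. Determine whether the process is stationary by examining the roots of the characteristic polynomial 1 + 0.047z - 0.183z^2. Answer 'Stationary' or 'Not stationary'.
\text{Stationary}

The AR(p) characteristic polynomial is P(z) = 1 + 0.047z - 0.183z^2.
Stationarity requires all roots to lie outside the unit circle, i.e. |z| > 1 for every root.
Set 1 + (0.047) z + (-0.183) z^2 = 0, i.e. a z^2 + b z + c = 0 with a = -0.183, b = 0.047, c = 1.
Discriminant D = b^2 - 4ac = (0.047)^2 - 4*(-0.183)*1 = 0.002209 - (-0.732) = 0.734209.
D >= 0, so the roots are real: z = (-b +/- sqrt(D)) / (2a) = (-0.047 +/- 0.85686) / (-0.366).
  z_1 = (-0.047 + 0.85686) / (-0.366) = -2.2127,   |z_1| = 2.2127.
  z_2 = (-0.047 - 0.85686) / (-0.366) = 2.4696,   |z_2| = 2.4696.
Moduli of all roots: 2.2127, 2.4696.
All moduli strictly greater than 1? Yes.
Verdict: Stationary.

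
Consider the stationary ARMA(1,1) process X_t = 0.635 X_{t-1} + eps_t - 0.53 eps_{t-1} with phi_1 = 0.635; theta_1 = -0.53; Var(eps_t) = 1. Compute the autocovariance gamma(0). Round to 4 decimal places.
\gamma(0) = 1.0185

Multiply the model equation by X_{t-k} and take expectations. With theta_0 = psi_0 = 1 and psi_j the MA(infinity) weights, this gives
  gamma(k) - sum_i phi_i gamma(k-i) = c_k,
  c_k = sigma^2 * sum_{j=k..q} theta_j psi_{j-k}   (c_k = 0 for k > q),
using gamma(-m) = gamma(m).
psi-weights needed (psi_j = theta_j + sum_i phi_i psi_{j-i}):
  psi_1 = theta_1 + phi_1 = -0.53 + (0.635) = 0.105
Right-hand sides:
  c_0 = sigma^2 (1 + theta_1 psi_1) = 1 * (1 + (-0.53)(0.105)) = 1 * 0.94435 = 0.94435
  c_1 = sigma^2 theta_1 = 1 * (-0.53) = -0.53
  c_2 = 0
Equations for k = 0 and k = 1 (AR order 1):
  gamma(0) = phi_1 gamma(1) + c_0
  gamma(1) = phi_1 gamma(0) + c_1
Substituting the second into the first: gamma(0) (1 - phi_1^2) = c_0 + phi_1 c_1, so
  gamma(0) = (c_0 + phi_1 c_1) / (1 - phi_1^2) = (0.94435 + (0.635)(-0.53)) / (1 - (0.635)^2) = 0.6078 / 0.596775 = 1.018474.
Therefore gamma(0) = 1.0185 (to 4 decimal places).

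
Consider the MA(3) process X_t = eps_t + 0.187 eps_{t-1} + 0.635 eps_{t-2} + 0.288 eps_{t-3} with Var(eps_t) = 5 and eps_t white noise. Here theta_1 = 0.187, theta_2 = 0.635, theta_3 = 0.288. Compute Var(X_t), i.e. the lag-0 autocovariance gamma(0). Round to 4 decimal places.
\gamma(0) = 7.6057

For an MA(q) process X_t = eps_t + sum_i theta_i eps_{t-i} with
Var(eps_t) = sigma^2, the variance is
  gamma(0) = sigma^2 * (1 + sum_i theta_i^2).
  sum_i theta_i^2 = (0.187)^2 + (0.635)^2 + (0.288)^2 = 0.034969 + 0.403225 + 0.082944 = 0.521138.
  gamma(0) = 5 * (1 + 0.521138) = 5 * 1.521138 = 7.60569, which rounds to 7.6057.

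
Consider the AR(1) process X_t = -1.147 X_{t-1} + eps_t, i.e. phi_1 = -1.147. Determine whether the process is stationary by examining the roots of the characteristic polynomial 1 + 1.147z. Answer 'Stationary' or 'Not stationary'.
\text{Not stationary}

The AR(p) characteristic polynomial is P(z) = 1 + 1.147z.
Stationarity requires all roots to lie outside the unit circle, i.e. |z| > 1 for every root.
This is linear in z: 1 + (1.147) z = 0  =>  z = -1/(1.147) = -0.87184,  |z| = 0.87184.
Moduli of all roots: 0.8718.
All moduli strictly greater than 1? No.
Verdict: Not stationary.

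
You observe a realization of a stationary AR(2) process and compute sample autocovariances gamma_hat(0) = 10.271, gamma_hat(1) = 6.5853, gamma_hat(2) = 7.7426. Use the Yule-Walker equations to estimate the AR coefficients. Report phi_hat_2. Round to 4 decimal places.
\hat\phi_{2} = 0.5820

The Yule-Walker equations for an AR(p) process read, in matrix form,
  Gamma_p phi = r_p,   with   (Gamma_p)_{ij} = gamma(|i - j|),
                       (r_p)_i = gamma(i),   i,j = 1..p.
Substitute the sample gammas (Toeplitz matrix and right-hand side of size 2):
  Gamma_p = [[10.271, 6.5853], [6.5853, 10.271]]
  r_p     = [6.5853, 7.7426]
Written out:
  10.271 phi_1 + 6.5853 phi_2 = 6.5853
  6.5853 phi_1 + 10.271 phi_2 = 7.7426
Solve by Cramer's rule:
  det = gamma(0)^2 - gamma(1)^2 = (10.271)^2 - (6.5853)^2 = 105.493441 - 43.36617609 = 62.12726491
  phi_hat_1 = [gamma(1) gamma(0) - gamma(1) gamma(2)] / det = [(6.5853)(10.271) - (6.5853)(7.7426)] / 62.12726491 = 16.65027252 / 62.12726491 = 0.268
  phi_hat_2 = [gamma(0) gamma(2) - gamma(1)^2] / det = [(10.271)(7.7426) - (6.5853)^2] / 62.12726491 = 36.15806851 / 62.12726491 = 0.582
So phi_hat = [0.2680, 0.5820].
Therefore phi_hat_2 = 0.5820.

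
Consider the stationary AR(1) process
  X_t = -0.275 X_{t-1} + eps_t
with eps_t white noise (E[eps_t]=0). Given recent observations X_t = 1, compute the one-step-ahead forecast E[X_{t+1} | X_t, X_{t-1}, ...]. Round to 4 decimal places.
E[X_{t+1} \mid \mathcal F_t] = -0.2750

For an AR(p) model X_t = c + sum_i phi_i X_{t-i} + eps_t, the
one-step-ahead conditional mean is
  E[X_{t+1} | X_t, ...] = c + sum_i phi_i X_{t+1-i}.
Substitute known values:
  E[X_{t+1} | ...] = (-0.275) * (1)
                   = -0.2750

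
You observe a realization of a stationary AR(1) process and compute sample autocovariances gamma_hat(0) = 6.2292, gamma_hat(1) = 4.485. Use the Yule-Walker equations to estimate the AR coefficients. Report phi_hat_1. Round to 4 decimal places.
\hat\phi_{1} = 0.7200

The Yule-Walker equations for an AR(p) process read, in matrix form,
  Gamma_p phi = r_p,   with   (Gamma_p)_{ij} = gamma(|i - j|),
                       (r_p)_i = gamma(i),   i,j = 1..p.
Substitute the sample gammas (Toeplitz matrix and right-hand side of size 1):
  Gamma_p = [[6.2292]]
  r_p     = [4.485]
With p = 1 this is the single equation gamma(0) phi_1 = gamma(1):
  phi_hat_1 = gamma(1) / gamma(0) = 4.485 / 6.2292 = 0.7200.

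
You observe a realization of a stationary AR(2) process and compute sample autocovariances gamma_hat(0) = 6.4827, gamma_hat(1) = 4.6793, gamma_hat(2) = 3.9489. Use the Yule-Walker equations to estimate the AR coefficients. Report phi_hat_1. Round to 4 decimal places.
\hat\phi_{1} = 0.5890

The Yule-Walker equations for an AR(p) process read, in matrix form,
  Gamma_p phi = r_p,   with   (Gamma_p)_{ij} = gamma(|i - j|),
                       (r_p)_i = gamma(i),   i,j = 1..p.
Substitute the sample gammas (Toeplitz matrix and right-hand side of size 2):
  Gamma_p = [[6.4827, 4.6793], [4.6793, 6.4827]]
  r_p     = [4.6793, 3.9489]
Written out:
  6.4827 phi_1 + 4.6793 phi_2 = 4.6793
  4.6793 phi_1 + 6.4827 phi_2 = 3.9489
Solve by Cramer's rule:
  det = gamma(0)^2 - gamma(1)^2 = (6.4827)^2 - (4.6793)^2 = 42.02539929 - 21.89584849 = 20.1295508
  phi_hat_1 = [gamma(1) gamma(0) - gamma(1) gamma(2)] / det = [(4.6793)(6.4827) - (4.6793)(3.9489)] / 20.1295508 = 11.85641034 / 20.1295508 = 0.589
  phi_hat_2 = [gamma(0) gamma(2) - gamma(1)^2] / det = [(6.4827)(3.9489) - (4.6793)^2] / 20.1295508 = 3.70368554 / 20.1295508 = 0.184
So phi_hat = [0.5890, 0.1840].
Therefore phi_hat_1 = 0.5890.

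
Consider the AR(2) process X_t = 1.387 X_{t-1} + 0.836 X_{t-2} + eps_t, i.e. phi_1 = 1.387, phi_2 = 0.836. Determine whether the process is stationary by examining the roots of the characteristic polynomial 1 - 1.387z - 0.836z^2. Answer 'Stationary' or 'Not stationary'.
\text{Not stationary}

The AR(p) characteristic polynomial is P(z) = 1 - 1.387z - 0.836z^2.
Stationarity requires all roots to lie outside the unit circle, i.e. |z| > 1 for every root.
Set 1 + (-1.387) z + (-0.836) z^2 = 0, i.e. a z^2 + b z + c = 0 with a = -0.836, b = -1.387, c = 1.
Discriminant D = b^2 - 4ac = (-1.387)^2 - 4*(-0.836)*1 = 1.923769 - (-3.344) = 5.267769.
D >= 0, so the roots are real: z = (-b +/- sqrt(D)) / (2a) = (1.387 +/- 2.295162) / (-1.672).
  z_1 = (1.387 + 2.295162) / (-1.672) = -2.2023,   |z_1| = 2.2023.
  z_2 = (1.387 - 2.295162) / (-1.672) = 0.5432,   |z_2| = 0.5432.
Moduli of all roots: 2.2023, 0.5432.
All moduli strictly greater than 1? No.
Verdict: Not stationary.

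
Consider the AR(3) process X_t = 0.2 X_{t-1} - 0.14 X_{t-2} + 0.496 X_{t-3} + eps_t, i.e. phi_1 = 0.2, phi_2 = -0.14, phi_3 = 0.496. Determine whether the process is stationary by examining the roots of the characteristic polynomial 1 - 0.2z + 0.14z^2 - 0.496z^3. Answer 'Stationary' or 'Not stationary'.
\text{Stationary}

The AR(p) characteristic polynomial is P(z) = 1 - 0.2z + 0.14z^2 - 0.496z^3.
Stationarity requires all roots to lie outside the unit circle, i.e. |z| > 1 for every root.
Degree 3: look for a simple real root z0 first, then factor out (1 - z/z0) and solve the remaining quadratic.
Testing z0 = 1.25: P(1.25) = 1 + (-0.2)(1.25) + (0.14)(1.25)^2 + (-0.496)(1.25)^3
  = 1 + (-0.25) + (0.21875) + (-0.96875) = 0.  So z_0 = 1.25 is a root, |z_0| = 1.25.
Divide out the factor (1 - 0.8 z) = (1 - z/z0) (since 1/z0 = 0.8):
  P(z) = (1 - 0.8 z)(1 + (0.6) z + (0.62) z^2)
  [check: z-coef 0.6 - (0.8) = -0.2; z^2-coef 0.62 - (0.8)(0.6) = 0.14; z^3-coef -(0.8)(0.62) = -0.496.]
Remaining roots from the quadratic factor 1 + (0.6) z + (0.62) z^2:
  Set 1 + (0.6) z + (0.62) z^2 = 0, i.e. a z^2 + b z + c = 0 with a = 0.62, b = 0.6, c = 1.
  Discriminant D = b^2 - 4ac = (0.6)^2 - 4*(0.62)*1 = 0.36 - (2.48) = -2.12.
  D < 0, so the roots are the complex-conjugate pair z = (-b +/- i sqrt(-D)) / (2a) = -0.4839 +/- 1.1742i.
  For a conjugate pair |z|^2 = z * conj(z) = (product of roots) = c/a = 1/(0.62) = 1.612903, so |z| = sqrt(1.612903) = 1.27 for both roots.
Moduli of all roots: 1.2500, 1.2700, 1.2700.
All moduli strictly greater than 1? Yes.
Verdict: Stationary.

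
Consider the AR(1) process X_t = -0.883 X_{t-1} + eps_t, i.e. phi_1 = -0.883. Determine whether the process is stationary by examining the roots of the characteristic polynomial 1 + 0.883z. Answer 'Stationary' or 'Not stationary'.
\text{Stationary}

The AR(p) characteristic polynomial is P(z) = 1 + 0.883z.
Stationarity requires all roots to lie outside the unit circle, i.e. |z| > 1 for every root.
This is linear in z: 1 + (0.883) z = 0  =>  z = -1/(0.883) = -1.132503,  |z| = 1.132503.
Moduli of all roots: 1.1325.
All moduli strictly greater than 1? Yes.
Verdict: Stationary.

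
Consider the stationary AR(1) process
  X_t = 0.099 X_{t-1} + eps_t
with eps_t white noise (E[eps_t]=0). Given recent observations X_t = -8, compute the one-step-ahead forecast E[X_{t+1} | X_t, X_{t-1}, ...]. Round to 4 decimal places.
E[X_{t+1} \mid \mathcal F_t] = -0.7920

For an AR(p) model X_t = c + sum_i phi_i X_{t-i} + eps_t, the
one-step-ahead conditional mean is
  E[X_{t+1} | X_t, ...] = c + sum_i phi_i X_{t+1-i}.
Substitute known values:
  E[X_{t+1} | ...] = (0.099) * (-8)
                   = -0.7920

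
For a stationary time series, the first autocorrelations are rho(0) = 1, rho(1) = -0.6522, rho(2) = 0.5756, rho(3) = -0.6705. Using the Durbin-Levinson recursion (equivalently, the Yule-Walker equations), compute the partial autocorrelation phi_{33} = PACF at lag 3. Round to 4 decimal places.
\phi_{33} = -0.4160

The PACF at lag k is phi_{kk}, the last component of the solution
to the Yule-Walker system G_k phi = r_k where
  (G_k)_{ij} = rho(|i - j|), (r_k)_i = rho(i), i,j = 1..k.
Equivalently, Durbin-Levinson gives phi_{kk} iteratively:
  phi_{11} = rho(1)
  phi_{kk} = [rho(k) - sum_{j=1..k-1} phi_{k-1,j} rho(k-j)]
            / [1 - sum_{j=1..k-1} phi_{k-1,j} rho(j)],
  phi_{k,j} = phi_{k-1,j} - phi_{kk} phi_{k-1,k-j},  j = 1..k-1.
Step k = 1:
  phi_11 = rho(1) = -0.6522.
Step k = 2:
  phi_22 = [rho(2) - phi_11 rho(1)] / [1 - phi_11 rho(1)] = [0.5756 - (-0.6522)(-0.6522)] / [1 - (-0.6522)(-0.6522)]
         = 0.15023516 / 0.57463516 = 0.261444.
  Update: phi_21 = phi_11 - phi_22 phi_11 = -0.6522 - (0.261444)(-0.6522) = -0.481686.
Step k = 3:
  phi_33 = [rho(3) - phi_21 rho(2) - phi_22 rho(1)] / [1 - phi_21 rho(1) - phi_22 rho(2)]
    numerator   = -0.6705 - (-0.481686)(0.5756) - (0.261444)(-0.6522) = -0.22272752
    denominator = 1 - (-0.481686)(-0.6522) - (0.261444)(0.5756) = 0.53535701
  phi_33 = -0.22272752 / 0.53535701 = -0.416.
Therefore phi_{33} = -0.4160.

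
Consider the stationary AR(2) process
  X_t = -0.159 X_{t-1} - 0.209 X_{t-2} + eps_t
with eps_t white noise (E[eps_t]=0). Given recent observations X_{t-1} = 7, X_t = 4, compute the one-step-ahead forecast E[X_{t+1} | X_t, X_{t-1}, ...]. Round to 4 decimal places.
E[X_{t+1} \mid \mathcal F_t] = -2.0990

For an AR(p) model X_t = c + sum_i phi_i X_{t-i} + eps_t, the
one-step-ahead conditional mean is
  E[X_{t+1} | X_t, ...] = c + sum_i phi_i X_{t+1-i}.
Substitute known values:
  E[X_{t+1} | ...] = (-0.159) * (4) + (-0.209) * (7)
                   = -2.0990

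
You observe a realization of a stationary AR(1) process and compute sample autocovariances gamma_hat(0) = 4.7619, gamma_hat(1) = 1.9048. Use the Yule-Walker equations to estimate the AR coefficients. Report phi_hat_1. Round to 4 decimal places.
\hat\phi_{1} = 0.4000

The Yule-Walker equations for an AR(p) process read, in matrix form,
  Gamma_p phi = r_p,   with   (Gamma_p)_{ij} = gamma(|i - j|),
                       (r_p)_i = gamma(i),   i,j = 1..p.
Substitute the sample gammas (Toeplitz matrix and right-hand side of size 1):
  Gamma_p = [[4.7619]]
  r_p     = [1.9048]
With p = 1 this is the single equation gamma(0) phi_1 = gamma(1):
  phi_hat_1 = gamma(1) / gamma(0) = 1.9048 / 4.7619 = 0.4000.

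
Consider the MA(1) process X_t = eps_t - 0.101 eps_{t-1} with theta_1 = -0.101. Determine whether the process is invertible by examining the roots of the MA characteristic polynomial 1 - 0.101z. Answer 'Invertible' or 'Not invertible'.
\text{Invertible}

The MA(q) characteristic polynomial is P(z) = 1 - 0.101z.
Invertibility requires all roots to lie outside the unit circle, i.e. |z| > 1 for every root.
This is linear in z: 1 + (-0.101) z = 0  =>  z = -1/(-0.101) = 9.90099,  |z| = 9.90099.
Moduli of all roots: 9.9010.
All moduli strictly greater than 1? Yes.
Verdict: Invertible.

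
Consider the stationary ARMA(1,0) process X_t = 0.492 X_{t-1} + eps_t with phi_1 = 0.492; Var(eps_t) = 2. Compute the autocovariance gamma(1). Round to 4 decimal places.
\gamma(1) = 1.2983

Multiply the model equation by X_{t-k} and take expectations. With theta_0 = psi_0 = 1 and psi_j the MA(infinity) weights, this gives
  gamma(k) - sum_i phi_i gamma(k-i) = c_k,
  c_k = sigma^2 * sum_{j=k..q} theta_j psi_{j-k}   (c_k = 0 for k > q),
using gamma(-m) = gamma(m).
Pure AR (q = 0): c_0 = sigma^2 = 2, c_k = 0 for k >= 1.
Equations for k = 0 and k = 1 (AR order 1):
  gamma(0) = phi_1 gamma(1) + c_0
  gamma(1) = phi_1 gamma(0) + c_1
Substituting the second into the first: gamma(0) (1 - phi_1^2) = c_0 + phi_1 c_1, so
  gamma(0) = c_0 / (1 - phi_1^2) = 2 / (1 - (0.492)^2) = 2 / 0.757936 = 2.638745.
  gamma(1) = phi_1 gamma(0) = (0.492)(2.638745) = 1.298263.
Therefore gamma(1) = 1.2983 (to 4 decimal places).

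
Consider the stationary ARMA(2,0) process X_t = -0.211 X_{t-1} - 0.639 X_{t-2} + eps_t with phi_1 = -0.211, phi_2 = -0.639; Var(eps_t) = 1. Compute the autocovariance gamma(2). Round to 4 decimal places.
\gamma(2) = -1.0515

Multiply the model equation by X_{t-k} and take expectations. With theta_0 = psi_0 = 1 and psi_j the MA(infinity) weights, this gives
  gamma(k) - sum_i phi_i gamma(k-i) = c_k,
  c_k = sigma^2 * sum_{j=k..q} theta_j psi_{j-k}   (c_k = 0 for k > q),
using gamma(-m) = gamma(m).
Pure AR (q = 0): c_0 = sigma^2 = 1, c_k = 0 for k >= 1.
Equations for k = 0, 1, 2 (AR order 2, c_2 = 0):
  (E0) gamma(0) = phi_1 gamma(1) + phi_2 gamma(2) + c_0
  (E1) gamma(1) = phi_1 gamma(0) + phi_2 gamma(1) + c_1
  (E2) gamma(2) = phi_1 gamma(1) + phi_2 gamma(0)
From (E1): gamma(1) = A gamma(0) + B with
  A = phi_1 / (1 - phi_2) = -0.211 / 1.639 = -0.128737,   B = c_1 / (1 - phi_2) = 0 / 1.639 = 0.
Insert (E2) into (E0): gamma(0) (1 - phi_2^2) = phi_1 (1 + phi_2) gamma(1) + c_0.
  phi_1 (1 + phi_2) = (-0.211)(0.361) = -0.076171,   1 - phi_2^2 = 0.591679.
Replace gamma(1) by A gamma(0) + B and collect gamma(0):
  gamma(0) [0.591679 - (-0.076171)(-0.128737)] = c_0 = 1
  gamma(0) * 0.581873 = 1
  gamma(0) = 1 / 0.581873 = 1.718588.
  gamma(1) = A gamma(0) = (-0.128737)(1.718588) = -0.221246.
  gamma(2) = phi_1 gamma(1) + phi_2 gamma(0) = (-0.211)(-0.221246) + (-0.639)(1.718588) = -1.051495.
Therefore gamma(2) = -1.0515 (to 4 decimal places).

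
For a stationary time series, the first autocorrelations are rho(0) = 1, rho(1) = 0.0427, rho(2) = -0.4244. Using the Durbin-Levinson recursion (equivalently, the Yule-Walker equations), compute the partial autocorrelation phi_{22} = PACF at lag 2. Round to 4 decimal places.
\phi_{22} = -0.4270

The PACF at lag k is phi_{kk}, the last component of the solution
to the Yule-Walker system G_k phi = r_k where
  (G_k)_{ij} = rho(|i - j|), (r_k)_i = rho(i), i,j = 1..k.
Equivalently, Durbin-Levinson gives phi_{kk} iteratively:
  phi_{11} = rho(1)
  phi_{kk} = [rho(k) - sum_{j=1..k-1} phi_{k-1,j} rho(k-j)]
            / [1 - sum_{j=1..k-1} phi_{k-1,j} rho(j)],
  phi_{k,j} = phi_{k-1,j} - phi_{kk} phi_{k-1,k-j},  j = 1..k-1.
Step k = 1:
  phi_11 = rho(1) = 0.0427.
Step k = 2:
  phi_22 = [rho(2) - phi_11 rho(1)] / [1 - phi_11 rho(1)] = [-0.4244 - (0.0427)(0.0427)] / [1 - (0.0427)(0.0427)]
         = -0.42622329 / 0.99817671 = -0.427.
Therefore phi_{22} = -0.4270.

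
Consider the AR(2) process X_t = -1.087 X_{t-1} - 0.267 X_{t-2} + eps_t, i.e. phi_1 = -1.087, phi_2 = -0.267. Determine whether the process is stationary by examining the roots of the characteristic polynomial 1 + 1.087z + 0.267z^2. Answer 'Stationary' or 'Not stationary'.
\text{Stationary}

The AR(p) characteristic polynomial is P(z) = 1 + 1.087z + 0.267z^2.
Stationarity requires all roots to lie outside the unit circle, i.e. |z| > 1 for every root.
Set 1 + (1.087) z + (0.267) z^2 = 0, i.e. a z^2 + b z + c = 0 with a = 0.267, b = 1.087, c = 1.
Discriminant D = b^2 - 4ac = (1.087)^2 - 4*(0.267)*1 = 1.181569 - (1.068) = 0.113569.
D >= 0, so the roots are real: z = (-b +/- sqrt(D)) / (2a) = (-1.087 +/- 0.337) / (0.534).
  z_1 = (-1.087 + 0.337) / (0.534) = -1.4045,   |z_1| = 1.4045.
  z_2 = (-1.087 - 0.337) / (0.534) = -2.6667,   |z_2| = 2.6667.
Moduli of all roots: 1.4045, 2.6667.
All moduli strictly greater than 1? Yes.
Verdict: Stationary.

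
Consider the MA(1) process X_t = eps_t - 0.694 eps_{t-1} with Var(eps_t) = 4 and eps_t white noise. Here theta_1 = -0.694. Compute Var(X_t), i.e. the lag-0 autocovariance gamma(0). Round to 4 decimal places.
\gamma(0) = 5.9265

For an MA(q) process X_t = eps_t + sum_i theta_i eps_{t-i} with
Var(eps_t) = sigma^2, the variance is
  gamma(0) = sigma^2 * (1 + sum_i theta_i^2).
  sum_i theta_i^2 = (-0.694)^2 = 0.481636.
  gamma(0) = 4 * (1 + 0.481636) = 4 * 1.481636 = 5.926544, which rounds to 5.9265.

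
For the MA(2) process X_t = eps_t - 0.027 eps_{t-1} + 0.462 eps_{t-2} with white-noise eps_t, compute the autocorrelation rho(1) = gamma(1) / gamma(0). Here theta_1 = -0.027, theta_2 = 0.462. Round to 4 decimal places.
\rho(1) = -0.0325

For an MA(q) process with theta_0 = 1, the autocovariance is
  gamma(k) = sigma^2 * sum_{i=0..q-k} theta_i * theta_{i+k},
and rho(k) = gamma(k) / gamma(0). Sigma^2 cancels.
  numerator   = (1)*(-0.027) + (-0.027)*(0.462) = -0.039474.
  denominator = (1)^2 + (-0.027)^2 + (0.462)^2 = 1.214173.
  rho(1) = -0.039474 / 1.214173 = -0.0325.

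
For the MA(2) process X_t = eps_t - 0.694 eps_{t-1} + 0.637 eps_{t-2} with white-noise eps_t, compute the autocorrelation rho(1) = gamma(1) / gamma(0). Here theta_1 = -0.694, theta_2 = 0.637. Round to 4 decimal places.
\rho(1) = -0.6019

For an MA(q) process with theta_0 = 1, the autocovariance is
  gamma(k) = sigma^2 * sum_{i=0..q-k} theta_i * theta_{i+k},
and rho(k) = gamma(k) / gamma(0). Sigma^2 cancels.
  numerator   = (1)*(-0.694) + (-0.694)*(0.637) = -1.136078.
  denominator = (1)^2 + (-0.694)^2 + (0.637)^2 = 1.887405.
  rho(1) = -1.136078 / 1.887405 = -0.6019.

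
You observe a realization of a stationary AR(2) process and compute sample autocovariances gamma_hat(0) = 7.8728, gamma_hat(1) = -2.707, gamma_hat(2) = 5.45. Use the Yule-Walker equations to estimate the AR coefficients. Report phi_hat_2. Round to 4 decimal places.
\hat\phi_{2} = 0.6510

The Yule-Walker equations for an AR(p) process read, in matrix form,
  Gamma_p phi = r_p,   with   (Gamma_p)_{ij} = gamma(|i - j|),
                       (r_p)_i = gamma(i),   i,j = 1..p.
Substitute the sample gammas (Toeplitz matrix and right-hand side of size 2):
  Gamma_p = [[7.8728, -2.707], [-2.707, 7.8728]]
  r_p     = [-2.707, 5.45]
Written out:
  7.8728 phi_1 - 2.707 phi_2 = -2.707
  -2.707 phi_1 + 7.8728 phi_2 = 5.45
Solve by Cramer's rule:
  det = gamma(0)^2 - gamma(1)^2 = (7.8728)^2 - (-2.707)^2 = 61.98097984 - 7.327849 = 54.65313084
  phi_hat_1 = [gamma(1) gamma(0) - gamma(1) gamma(2)] / det = [(-2.707)(7.8728) - (-2.707)(5.45)] / 54.65313084 = -6.5585196 / 54.65313084 = -0.12
  phi_hat_2 = [gamma(0) gamma(2) - gamma(1)^2] / det = [(7.8728)(5.45) - (-2.707)^2] / 54.65313084 = 35.578911 / 54.65313084 = 0.651
So phi_hat = [-0.1200, 0.6510].
Therefore phi_hat_2 = 0.6510.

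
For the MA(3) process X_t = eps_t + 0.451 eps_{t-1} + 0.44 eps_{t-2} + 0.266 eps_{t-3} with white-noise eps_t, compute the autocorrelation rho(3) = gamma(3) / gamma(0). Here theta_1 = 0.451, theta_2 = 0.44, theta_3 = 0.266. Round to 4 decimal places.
\rho(3) = 0.1812

For an MA(q) process with theta_0 = 1, the autocovariance is
  gamma(k) = sigma^2 * sum_{i=0..q-k} theta_i * theta_{i+k},
and rho(k) = gamma(k) / gamma(0). Sigma^2 cancels.
  numerator   = (1)*(0.266) = 0.266.
  denominator = (1)^2 + (0.451)^2 + (0.44)^2 + (0.266)^2 = 1.467757.
  rho(3) = 0.266 / 1.467757 = 0.1812.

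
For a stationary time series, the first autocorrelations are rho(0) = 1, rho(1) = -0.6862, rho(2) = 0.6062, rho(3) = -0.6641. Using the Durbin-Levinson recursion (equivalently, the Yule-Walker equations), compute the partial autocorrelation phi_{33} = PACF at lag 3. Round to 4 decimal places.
\phi_{33} = -0.3620

The PACF at lag k is phi_{kk}, the last component of the solution
to the Yule-Walker system G_k phi = r_k where
  (G_k)_{ij} = rho(|i - j|), (r_k)_i = rho(i), i,j = 1..k.
Equivalently, Durbin-Levinson gives phi_{kk} iteratively:
  phi_{11} = rho(1)
  phi_{kk} = [rho(k) - sum_{j=1..k-1} phi_{k-1,j} rho(k-j)]
            / [1 - sum_{j=1..k-1} phi_{k-1,j} rho(j)],
  phi_{k,j} = phi_{k-1,j} - phi_{kk} phi_{k-1,k-j},  j = 1..k-1.
Step k = 1:
  phi_11 = rho(1) = -0.6862.
Step k = 2:
  phi_22 = [rho(2) - phi_11 rho(1)] / [1 - phi_11 rho(1)] = [0.6062 - (-0.6862)(-0.6862)] / [1 - (-0.6862)(-0.6862)]
         = 0.13532956 / 0.52912956 = 0.255759.
  Update: phi_21 = phi_11 - phi_22 phi_11 = -0.6862 - (0.255759)(-0.6862) = -0.510698.
Step k = 3:
  phi_33 = [rho(3) - phi_21 rho(2) - phi_22 rho(1)] / [1 - phi_21 rho(1) - phi_22 rho(2)]
    numerator   = -0.6641 - (-0.510698)(0.6062) - (0.255759)(-0.6862) = -0.17901299
    denominator = 1 - (-0.510698)(-0.6862) - (0.255759)(0.6062) = 0.49451783
  phi_33 = -0.17901299 / 0.49451783 = -0.362.
Therefore phi_{33} = -0.3620.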